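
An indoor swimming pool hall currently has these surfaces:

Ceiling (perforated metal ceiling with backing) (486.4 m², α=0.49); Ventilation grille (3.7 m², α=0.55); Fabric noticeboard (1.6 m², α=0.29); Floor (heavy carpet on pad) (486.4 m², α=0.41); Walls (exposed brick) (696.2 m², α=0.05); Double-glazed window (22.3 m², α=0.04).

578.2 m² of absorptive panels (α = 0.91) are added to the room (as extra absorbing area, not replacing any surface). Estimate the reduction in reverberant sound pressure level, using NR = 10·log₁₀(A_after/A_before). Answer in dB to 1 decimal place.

3.2 dB

Equivalent absorption area: A_before = 486.4×0.49 + 3.7×0.55 + 1.6×0.29 + 486.4×0.41 + 696.2×0.05 + 22.3×0.04 = 475.961 m².
Treatment contributes 578.2·0.91 = 526.162 sabins.
A_after = 475.961 + 526.162 = 1002.123 sabins.
Reduction = 10 log₁₀(A_after/A_before) = 10 log₁₀(2.1055) = 3.2 dB.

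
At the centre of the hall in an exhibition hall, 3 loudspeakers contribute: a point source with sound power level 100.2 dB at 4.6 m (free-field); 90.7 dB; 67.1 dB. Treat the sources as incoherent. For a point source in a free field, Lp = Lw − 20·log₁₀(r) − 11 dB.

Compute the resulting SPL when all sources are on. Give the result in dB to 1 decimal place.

Source at 4.6 m: Lp = 100.2 − 20·log₁₀(4.6) − 11 = 75.9 dB.
Σ 10^(Lᵢ/10) = 1.219e+09.
Combined level = 10 log₁₀(1.219e+09) = 90.9 dB.

90.9 dB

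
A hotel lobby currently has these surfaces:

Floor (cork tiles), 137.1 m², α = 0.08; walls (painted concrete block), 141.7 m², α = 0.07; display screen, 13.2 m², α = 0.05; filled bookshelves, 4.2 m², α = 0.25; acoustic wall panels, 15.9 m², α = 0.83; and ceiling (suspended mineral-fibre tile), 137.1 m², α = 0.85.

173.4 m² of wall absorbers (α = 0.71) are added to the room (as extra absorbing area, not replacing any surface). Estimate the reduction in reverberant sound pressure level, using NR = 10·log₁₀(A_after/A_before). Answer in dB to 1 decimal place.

2.6 dB

A_before = Σ Sᵢαᵢ = 137.1×0.08 + 141.7×0.07 + 13.2×0.05 + 4.2×0.25 + 15.9×0.83 + 137.1×0.85 = 152.329 sabins.
Added absorption = 173.4 × 0.71 = 123.114 sabins.
New total A_after = 275.443 sabins.
Reduction = 10 log₁₀(A_after/A_before) = 10 log₁₀(1.8082) = 2.6 dB.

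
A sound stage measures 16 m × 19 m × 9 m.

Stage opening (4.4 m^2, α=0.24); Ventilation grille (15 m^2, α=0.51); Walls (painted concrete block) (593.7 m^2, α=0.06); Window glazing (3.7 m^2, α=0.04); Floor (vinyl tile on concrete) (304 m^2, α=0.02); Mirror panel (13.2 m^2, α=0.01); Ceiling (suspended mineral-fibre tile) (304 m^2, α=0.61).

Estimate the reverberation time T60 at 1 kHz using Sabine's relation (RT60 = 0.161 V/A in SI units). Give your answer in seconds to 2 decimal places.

1.87 s

A = Σ Sᵢαᵢ = 4.4*0.24 + 15*0.51 + 593.7*0.06 + 3.7*0.04 + 304*0.02 + 13.2*0.01 + 304*0.61 = 236.128 sabins.
Room volume: 2736 m³.
Sabine: RT60 = 0.161 × 2736 / 236.128 = 1.87 s.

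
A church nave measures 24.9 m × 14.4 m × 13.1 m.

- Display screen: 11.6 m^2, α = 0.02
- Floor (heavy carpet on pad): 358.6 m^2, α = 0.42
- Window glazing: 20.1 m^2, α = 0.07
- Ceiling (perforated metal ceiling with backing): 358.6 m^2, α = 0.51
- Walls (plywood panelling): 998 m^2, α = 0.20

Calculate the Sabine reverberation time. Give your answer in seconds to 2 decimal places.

1.41 sec

Total absorption A = 11.6·0.02 + 358.6·0.42 + 20.1·0.07 + 358.6·0.51 + 998·0.20
  = 0.232 + 150.612 + 1.407 + 182.886 + 199.600 = 534.737 m^2 sabins.
Volume V = 24.9 × 14.4 × 13.1 = 4697.136 m³.
T = 0.161 V/A = 0.161·4697.136/534.737 = 1.41 s.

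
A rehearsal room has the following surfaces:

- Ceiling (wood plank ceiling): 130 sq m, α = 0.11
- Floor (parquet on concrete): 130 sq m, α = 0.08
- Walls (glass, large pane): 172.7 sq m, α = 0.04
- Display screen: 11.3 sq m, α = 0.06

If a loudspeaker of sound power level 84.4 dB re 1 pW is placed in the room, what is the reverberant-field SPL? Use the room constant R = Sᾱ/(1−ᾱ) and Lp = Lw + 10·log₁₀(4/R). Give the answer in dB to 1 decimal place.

75.0 dB

A = 32.286 sabins; S = 444.0 sq m.
ᾱ = 32.286/444.0 = 0.0727; R = Sᾱ/(1−ᾱ) = 32.286/(1−0.0727) = 34.817 sq m.
Lp = 84.4 + 10·log₁₀(4/34.817) = 84.4 + (-9.40) = 75.0 dB.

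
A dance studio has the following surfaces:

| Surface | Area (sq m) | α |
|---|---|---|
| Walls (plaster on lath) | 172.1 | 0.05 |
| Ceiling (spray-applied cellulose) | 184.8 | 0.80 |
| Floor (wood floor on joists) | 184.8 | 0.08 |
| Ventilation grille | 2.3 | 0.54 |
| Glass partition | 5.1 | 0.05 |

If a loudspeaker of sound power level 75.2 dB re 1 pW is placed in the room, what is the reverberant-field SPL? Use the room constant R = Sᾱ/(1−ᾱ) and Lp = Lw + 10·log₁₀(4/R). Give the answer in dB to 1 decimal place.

Σ(Sᵢαᵢ) = 172.1×0.05 + 184.8×0.80 + 184.8×0.08 + 2.3×0.54 + 5.1×0.05 = 172.726; total area S = 549.1 sq m.
ᾱ = 172.726/549.1 = 0.3146; R = Sᾱ/(1−ᾱ) = 172.726/(1−0.3146) = 252.008 sq m.
Lp = 75.2 + 10·log₁₀(4/252.008) = 75.2 + (-17.99) = 57.2 dB.

57.2 dB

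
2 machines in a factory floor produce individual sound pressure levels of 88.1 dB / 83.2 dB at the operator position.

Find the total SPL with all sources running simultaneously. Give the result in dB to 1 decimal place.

89.3 dB

Σ 10^(Lᵢ/10) = 8.546e+08.
Back to dB: 10·log₁₀ Σ = 89.3 dB.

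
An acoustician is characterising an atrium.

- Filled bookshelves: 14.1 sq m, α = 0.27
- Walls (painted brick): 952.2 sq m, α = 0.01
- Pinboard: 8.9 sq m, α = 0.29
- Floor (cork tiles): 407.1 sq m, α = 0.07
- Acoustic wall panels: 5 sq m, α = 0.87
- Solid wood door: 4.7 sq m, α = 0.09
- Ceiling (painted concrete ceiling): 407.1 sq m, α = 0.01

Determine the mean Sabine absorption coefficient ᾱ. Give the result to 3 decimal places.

Total surface area S = 1799.1 sq m.
Weighted sum Σ Sα = 53.251.
ᾱ = 53.251 / 1799.1 = 0.030.

0.030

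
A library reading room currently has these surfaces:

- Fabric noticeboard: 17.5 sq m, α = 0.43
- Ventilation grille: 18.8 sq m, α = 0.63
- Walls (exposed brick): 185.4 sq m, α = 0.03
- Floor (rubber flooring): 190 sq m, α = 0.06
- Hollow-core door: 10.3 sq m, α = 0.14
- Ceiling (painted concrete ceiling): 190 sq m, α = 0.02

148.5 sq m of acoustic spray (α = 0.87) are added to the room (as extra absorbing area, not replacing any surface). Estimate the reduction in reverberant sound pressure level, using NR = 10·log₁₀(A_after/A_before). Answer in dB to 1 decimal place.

6.1 dB

Equivalent absorption area: A_before = 17.5*0.43 + 18.8*0.63 + 185.4*0.03 + 190*0.06 + 10.3*0.14 + 190*0.02 = 41.573 sq m.
Treatment contributes 148.5·0.87 = 129.195 sabins.
New total A_after = 170.768 sabins.
NR = 10·log₁₀(170.768/41.573) = 6.1 dB.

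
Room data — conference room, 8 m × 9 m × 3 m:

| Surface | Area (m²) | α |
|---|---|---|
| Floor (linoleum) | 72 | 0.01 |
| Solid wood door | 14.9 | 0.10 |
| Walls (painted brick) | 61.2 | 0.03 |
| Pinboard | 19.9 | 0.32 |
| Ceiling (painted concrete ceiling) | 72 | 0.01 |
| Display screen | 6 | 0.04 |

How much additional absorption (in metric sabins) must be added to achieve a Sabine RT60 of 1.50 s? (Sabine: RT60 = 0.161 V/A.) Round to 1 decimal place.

11.8 sabins

Summing Sᵢαᵢ: 0.720 + 1.490 + 1.836 + 6.368 + 0.720 + 0.240 → A₁ = 11.374 sabins.
V = 216 m³. Required absorption A₂ = 0.161 × 216 / 1.50 = 23.184 sabins.
ΔA = A₂ − A₁ = 23.184 − 11.374 = 11.8 sabins.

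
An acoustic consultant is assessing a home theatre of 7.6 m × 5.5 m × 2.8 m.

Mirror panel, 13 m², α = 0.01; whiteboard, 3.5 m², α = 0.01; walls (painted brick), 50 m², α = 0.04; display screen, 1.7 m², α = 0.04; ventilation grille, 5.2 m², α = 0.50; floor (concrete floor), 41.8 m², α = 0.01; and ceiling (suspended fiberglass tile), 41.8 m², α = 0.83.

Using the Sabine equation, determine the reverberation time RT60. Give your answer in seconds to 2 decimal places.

A = Σ Sᵢαᵢ = 13*0.01 + 3.5*0.01 + 50*0.04 + 1.7*0.04 + 5.2*0.50 + 41.8*0.01 + 41.8*0.83 = 39.945 sabins.
Room volume: 117.04 m³.
RT60 = 0.161 · V / A = 0.161 × 117.04 / 39.945 = 0.47 s.

0.47 s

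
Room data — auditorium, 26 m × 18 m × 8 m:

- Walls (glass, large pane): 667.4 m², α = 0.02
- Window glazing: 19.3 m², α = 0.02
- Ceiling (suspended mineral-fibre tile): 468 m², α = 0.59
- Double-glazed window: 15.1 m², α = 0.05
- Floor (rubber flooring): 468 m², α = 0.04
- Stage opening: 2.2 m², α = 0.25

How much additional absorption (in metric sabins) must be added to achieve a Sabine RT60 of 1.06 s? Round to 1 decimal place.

258.8 sabins

A₁ = Σ Sᵢαᵢ = 667.4*0.02 + 19.3*0.02 + 468*0.59 + 15.1*0.05 + 468*0.04 + 2.2*0.25 = 309.879 sabins.
Target A₂ = 0.161·3744/1.06 = 568.664 sabins (V = 3744 m³).
ΔA = A₂ − A₁ = 568.664 − 309.879 = 258.8 sabins.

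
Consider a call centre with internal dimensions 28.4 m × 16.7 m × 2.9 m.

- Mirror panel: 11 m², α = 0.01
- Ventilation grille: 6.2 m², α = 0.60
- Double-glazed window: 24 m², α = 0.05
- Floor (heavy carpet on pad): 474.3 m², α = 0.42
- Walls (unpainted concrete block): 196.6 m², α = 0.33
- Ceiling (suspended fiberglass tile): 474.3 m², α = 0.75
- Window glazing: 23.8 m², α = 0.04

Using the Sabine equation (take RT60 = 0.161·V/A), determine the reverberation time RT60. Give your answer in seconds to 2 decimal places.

Summing Sᵢαᵢ: 0.110 + 3.720 + 1.200 + 199.206 + 64.878 + 355.725 + 0.952 → A = 625.791 sabins.
Volume V = 28.4 × 16.7 × 2.9 = 1375.412 m³.
Sabine: RT60 = 0.161 × 1375.412 / 625.791 = 0.35 s.

0.35 seconds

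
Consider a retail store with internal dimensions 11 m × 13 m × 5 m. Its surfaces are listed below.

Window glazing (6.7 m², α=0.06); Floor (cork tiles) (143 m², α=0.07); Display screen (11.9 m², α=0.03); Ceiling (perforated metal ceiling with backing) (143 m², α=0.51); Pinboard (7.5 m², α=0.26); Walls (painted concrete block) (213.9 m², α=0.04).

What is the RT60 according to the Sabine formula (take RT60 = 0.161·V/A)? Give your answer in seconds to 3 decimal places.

Equivalent absorption area: A = 6.7×0.06 + 143×0.07 + 11.9×0.03 + 143×0.51 + 7.5×0.26 + 213.9×0.04 = 94.205 m².
V = 11·13·5 = 715 m³.
T = 0.161 V/A = 0.161·715/94.205 = 1.222 s.

1.222 seconds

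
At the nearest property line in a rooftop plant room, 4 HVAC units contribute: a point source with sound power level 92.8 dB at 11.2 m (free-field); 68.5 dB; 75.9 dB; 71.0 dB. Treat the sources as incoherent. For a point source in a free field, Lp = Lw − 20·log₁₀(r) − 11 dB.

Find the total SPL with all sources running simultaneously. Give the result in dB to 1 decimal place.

Source at 11.2 m: Lp = 92.8 − 20·log₁₀(11.2) − 11 = 60.8 dB.
Converting to relative power and adding: 10^(60.8/10) + 10^(68.5/10) + 10^(75.9/10) + 10^(71.0/10) = 5.978e+07.
Combined level = 10 log₁₀(5.978e+07) = 77.8 dB.

77.8 dB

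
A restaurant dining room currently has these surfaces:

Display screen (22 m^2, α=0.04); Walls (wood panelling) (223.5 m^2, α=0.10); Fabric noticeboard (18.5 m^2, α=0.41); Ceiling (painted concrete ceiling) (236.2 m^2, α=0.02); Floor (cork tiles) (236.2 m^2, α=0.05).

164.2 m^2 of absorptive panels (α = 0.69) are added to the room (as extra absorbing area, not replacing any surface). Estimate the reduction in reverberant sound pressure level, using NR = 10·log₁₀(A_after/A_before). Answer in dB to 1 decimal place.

5.3 dB

Total absorption A_before = 22×0.04 + 223.5×0.10 + 18.5×0.41 + 236.2×0.02 + 236.2×0.05
  = 0.880 + 22.350 + 7.585 + 4.724 + 11.810 = 47.349 m^2 sabins.
Treatment contributes 164.2·0.69 = 113.298 sabins.
A_after = 47.349 + 113.298 = 160.647 sabins.
Reduction = 10 log₁₀(A_after/A_before) = 10 log₁₀(3.3928) = 5.3 dB.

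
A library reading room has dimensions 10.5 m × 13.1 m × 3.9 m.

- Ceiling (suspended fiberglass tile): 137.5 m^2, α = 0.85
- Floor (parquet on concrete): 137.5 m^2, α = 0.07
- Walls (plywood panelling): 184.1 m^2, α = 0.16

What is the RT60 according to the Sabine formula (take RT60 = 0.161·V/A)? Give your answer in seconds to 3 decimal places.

0.554 sec

Equivalent absorption area: A = 137.5·0.85 + 137.5·0.07 + 184.1·0.16 = 155.956 m^2.
Room volume: 536.445 m³.
T = 0.161 V/A = 0.161·536.445/155.956 = 0.554 s.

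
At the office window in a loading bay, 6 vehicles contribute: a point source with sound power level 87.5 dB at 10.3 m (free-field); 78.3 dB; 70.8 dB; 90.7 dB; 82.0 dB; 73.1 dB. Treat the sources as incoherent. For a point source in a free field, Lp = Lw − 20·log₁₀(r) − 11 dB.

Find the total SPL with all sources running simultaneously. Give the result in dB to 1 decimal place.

91.6 dB

Source at 10.3 m: Lp = 87.5 − 20·log₁₀(10.3) − 11 = 56.2 dB.
Σ 10^(Lᵢ/10) = 1.434e+09.
Back to dB: 10·log₁₀ Σ = 91.6 dB.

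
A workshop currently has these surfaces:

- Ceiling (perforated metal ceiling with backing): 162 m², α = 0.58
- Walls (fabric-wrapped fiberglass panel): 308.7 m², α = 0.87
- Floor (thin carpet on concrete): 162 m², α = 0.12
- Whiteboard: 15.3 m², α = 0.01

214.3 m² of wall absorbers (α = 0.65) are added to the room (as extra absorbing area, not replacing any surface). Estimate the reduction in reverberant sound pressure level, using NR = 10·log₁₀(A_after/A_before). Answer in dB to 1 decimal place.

A_before = Σ Sᵢαᵢ = 162*0.58 + 308.7*0.87 + 162*0.12 + 15.3*0.01 = 382.122 sabins.
Treatment contributes 214.3·0.65 = 139.295 sabins.
A_after = 382.122 + 139.295 = 521.417 sabins.
NR = 10·log₁₀(521.417/382.122) = 1.3 dB.

1.3 dB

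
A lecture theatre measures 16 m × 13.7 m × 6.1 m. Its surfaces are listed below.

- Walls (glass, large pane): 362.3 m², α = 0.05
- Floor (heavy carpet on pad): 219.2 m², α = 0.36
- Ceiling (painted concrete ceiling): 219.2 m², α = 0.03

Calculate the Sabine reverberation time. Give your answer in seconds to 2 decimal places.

Equivalent absorption area: A = 362.3·0.05 + 219.2·0.36 + 219.2·0.03 = 103.603 m².
Room volume: 1337.12 m³.
RT60 = 0.161 · V / A = 0.161 × 1337.12 / 103.603 = 2.08 s.

2.08 sec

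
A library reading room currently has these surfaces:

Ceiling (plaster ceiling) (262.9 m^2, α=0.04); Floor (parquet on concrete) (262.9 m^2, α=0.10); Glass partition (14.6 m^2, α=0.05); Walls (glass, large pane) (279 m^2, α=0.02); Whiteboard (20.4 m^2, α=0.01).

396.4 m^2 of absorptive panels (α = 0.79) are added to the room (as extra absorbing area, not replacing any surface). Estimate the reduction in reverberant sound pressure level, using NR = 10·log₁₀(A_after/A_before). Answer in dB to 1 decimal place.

9.2 dB

Summing Sᵢαᵢ: 10.516 + 26.290 + 0.730 + 5.580 + 0.204 → A_before = 43.320 sabins.
Treatment contributes 396.4·0.79 = 313.156 sabins.
A_after = 43.320 + 313.156 = 356.476 sabins.
Reduction = 10 log₁₀(A_after/A_before) = 10 log₁₀(8.2289) = 9.2 dB.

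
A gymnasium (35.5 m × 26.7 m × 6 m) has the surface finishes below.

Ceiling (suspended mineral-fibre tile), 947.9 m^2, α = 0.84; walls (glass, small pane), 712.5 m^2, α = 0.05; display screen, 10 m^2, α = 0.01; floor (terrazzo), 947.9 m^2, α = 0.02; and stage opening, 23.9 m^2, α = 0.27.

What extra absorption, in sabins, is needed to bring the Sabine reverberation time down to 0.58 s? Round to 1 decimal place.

721.3 sabins

Total absorption A₁ = 947.9×0.84 + 712.5×0.05 + 10×0.01 + 947.9×0.02 + 23.9×0.27
  = 796.236 + 35.625 + 0.100 + 18.958 + 6.453 = 857.372 m^2 sabins.
V = 5687.1 m³. Required absorption A₂ = 0.161 × 5687.1 / 0.58 = 1578.661 sabins.
Additional absorption ΔA = 1578.661 − 857.372 = 721.3 sabins.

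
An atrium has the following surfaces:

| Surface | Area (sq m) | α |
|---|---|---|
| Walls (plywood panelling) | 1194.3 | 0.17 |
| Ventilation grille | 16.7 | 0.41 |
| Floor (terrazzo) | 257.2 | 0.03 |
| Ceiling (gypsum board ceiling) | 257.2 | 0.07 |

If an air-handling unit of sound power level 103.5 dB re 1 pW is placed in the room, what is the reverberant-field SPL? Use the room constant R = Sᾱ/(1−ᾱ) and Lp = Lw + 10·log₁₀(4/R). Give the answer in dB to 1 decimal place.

85.2 dB

Σ(Sᵢαᵢ) = 1194.3·0.17 + 16.7·0.41 + 257.2·0.03 + 257.2·0.07 = 235.598; total area S = 1725.4 sq m.
ᾱ = 0.1365, so room constant R = A/(1−ᾱ) = 272.841 sq m.
Lp = Lw + 10 log₁₀(4/R) = 103.5 -18.34 = 85.2 dB.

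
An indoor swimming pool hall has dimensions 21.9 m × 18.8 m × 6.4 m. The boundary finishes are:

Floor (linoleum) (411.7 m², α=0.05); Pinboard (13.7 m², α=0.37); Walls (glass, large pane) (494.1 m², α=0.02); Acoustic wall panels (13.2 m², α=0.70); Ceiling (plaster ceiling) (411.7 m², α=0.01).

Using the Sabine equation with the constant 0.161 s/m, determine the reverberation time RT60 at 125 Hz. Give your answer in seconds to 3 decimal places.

8.677 s

Summing Sᵢαᵢ: 20.585 + 5.069 + 9.882 + 9.240 + 4.117 → A = 48.893 sabins.
V = 21.9·18.8·6.4 = 2635.008 m³.
T = 0.161 V/A = 0.161·2635.008/48.893 = 8.677 s.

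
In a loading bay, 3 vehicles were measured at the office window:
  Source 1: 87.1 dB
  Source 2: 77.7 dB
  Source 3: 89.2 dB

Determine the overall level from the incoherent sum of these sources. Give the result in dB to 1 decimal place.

Converting to relative power and adding: 10^(87.1/10) + 10^(77.7/10) + 10^(89.2/10) = 1.404e+09.
L_total = 10·log₁₀(1.404e+09) = 91.5 dB.

91.5 dB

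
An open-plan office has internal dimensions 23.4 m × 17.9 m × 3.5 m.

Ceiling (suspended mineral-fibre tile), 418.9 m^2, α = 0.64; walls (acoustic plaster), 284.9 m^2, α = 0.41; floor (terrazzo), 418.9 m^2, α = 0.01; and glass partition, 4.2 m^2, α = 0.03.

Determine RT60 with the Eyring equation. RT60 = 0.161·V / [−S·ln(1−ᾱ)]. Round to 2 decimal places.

0.49 seconds

Total surface area S = 418.9 + 284.9 + 418.9 + 4.2 = 1126.9 m^2.
Absorption A = 418.9×0.64 + 284.9×0.41 + 418.9×0.01 + 4.2×0.03 = 389.220 sabins.
Mean coefficient ᾱ = A/S = 0.3454.
Eyring denominator: −S ln(1−ᾱ) = 477.502.
V = 23.4 × 17.9 × 3.5 = 1466.01 m³.
RT60 = 0.161 × 1466.01 / 477.502 = 0.49 s.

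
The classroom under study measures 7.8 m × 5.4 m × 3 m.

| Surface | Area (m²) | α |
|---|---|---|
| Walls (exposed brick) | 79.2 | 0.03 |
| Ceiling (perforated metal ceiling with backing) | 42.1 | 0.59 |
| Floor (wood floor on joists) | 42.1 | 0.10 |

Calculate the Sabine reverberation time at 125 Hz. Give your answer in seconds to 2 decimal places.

0.65 seconds

Summing Sᵢαᵢ: 2.376 + 24.839 + 4.210 → A = 31.425 sabins.
Volume V = 7.8 × 5.4 × 3 = 126.36 m³.
Sabine: RT60 = 0.161 × 126.36 / 31.425 = 0.65 s.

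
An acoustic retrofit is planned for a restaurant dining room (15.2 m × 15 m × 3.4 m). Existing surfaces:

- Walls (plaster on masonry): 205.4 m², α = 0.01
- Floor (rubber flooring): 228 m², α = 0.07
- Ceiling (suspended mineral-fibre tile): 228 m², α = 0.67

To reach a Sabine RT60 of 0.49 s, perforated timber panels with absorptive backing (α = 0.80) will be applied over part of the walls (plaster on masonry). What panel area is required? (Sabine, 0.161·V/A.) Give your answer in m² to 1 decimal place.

A₁ = Σ Sᵢαᵢ = 205.4*0.01 + 228*0.07 + 228*0.67 = 170.774 sabins.
Required A₂ = 0.161·775.2/0.49 = 254.709 sabins.
Absorption to add: 254.709 − 170.774 = 83.935 sabins.
Net gain per m²: Δα = 0.80 − 0.01 = 0.79.
Area = ΔA/Δα = 83.935/0.79 = 106.2 m².

106.2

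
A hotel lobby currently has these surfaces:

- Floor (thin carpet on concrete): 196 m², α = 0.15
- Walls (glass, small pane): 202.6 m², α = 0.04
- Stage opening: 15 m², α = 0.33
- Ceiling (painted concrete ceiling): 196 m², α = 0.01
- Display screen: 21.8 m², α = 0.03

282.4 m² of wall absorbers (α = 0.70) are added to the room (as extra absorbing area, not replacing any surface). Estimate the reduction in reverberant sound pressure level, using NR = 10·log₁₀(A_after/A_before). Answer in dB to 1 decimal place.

7.3 dB

A_before = Σ Sᵢαᵢ = 196*0.15 + 202.6*0.04 + 15*0.33 + 196*0.01 + 21.8*0.03 = 45.068 sabins.
Added absorption = 282.4 × 0.70 = 197.680 sabins.
New total A_after = 242.748 sabins.
NR = 10·log₁₀(242.748/45.068) = 7.3 dB.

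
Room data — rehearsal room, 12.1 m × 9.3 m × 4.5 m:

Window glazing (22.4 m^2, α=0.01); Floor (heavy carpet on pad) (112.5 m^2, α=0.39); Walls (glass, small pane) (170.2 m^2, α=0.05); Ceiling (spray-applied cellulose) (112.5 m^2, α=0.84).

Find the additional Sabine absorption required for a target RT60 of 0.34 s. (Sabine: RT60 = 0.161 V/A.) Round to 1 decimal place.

92.7 sabins

Total absorption A₁ = 22.4*0.01 + 112.5*0.39 + 170.2*0.05 + 112.5*0.84
  = 0.224 + 43.875 + 8.510 + 94.500 = 147.109 m^2 sabins.
Target A₂ = 0.161·506.385/0.34 = 239.788 sabins (V = 506.385 m³).
ΔA = A₂ − A₁ = 239.788 − 147.109 = 92.7 sabins.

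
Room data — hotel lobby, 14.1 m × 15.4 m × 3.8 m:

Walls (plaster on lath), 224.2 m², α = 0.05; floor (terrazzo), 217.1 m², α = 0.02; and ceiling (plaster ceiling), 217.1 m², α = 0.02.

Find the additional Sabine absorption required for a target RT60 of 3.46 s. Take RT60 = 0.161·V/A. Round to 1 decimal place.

Summing Sᵢαᵢ: 11.210 + 4.342 + 4.342 → A₁ = 19.894 sabins.
V = 825.132 m³. Required absorption A₂ = 0.161 × 825.132 / 3.46 = 38.395 sabins.
Additional absorption ΔA = 38.395 − 19.894 = 18.5 sabins.

18.5 sabins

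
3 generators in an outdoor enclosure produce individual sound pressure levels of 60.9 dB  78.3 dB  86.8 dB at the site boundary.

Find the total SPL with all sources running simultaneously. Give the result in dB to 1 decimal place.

Σ 10^(Lᵢ/10) = 5.475e+08.
L_total = 10·log₁₀(5.475e+08) = 87.4 dB.

87.4 dB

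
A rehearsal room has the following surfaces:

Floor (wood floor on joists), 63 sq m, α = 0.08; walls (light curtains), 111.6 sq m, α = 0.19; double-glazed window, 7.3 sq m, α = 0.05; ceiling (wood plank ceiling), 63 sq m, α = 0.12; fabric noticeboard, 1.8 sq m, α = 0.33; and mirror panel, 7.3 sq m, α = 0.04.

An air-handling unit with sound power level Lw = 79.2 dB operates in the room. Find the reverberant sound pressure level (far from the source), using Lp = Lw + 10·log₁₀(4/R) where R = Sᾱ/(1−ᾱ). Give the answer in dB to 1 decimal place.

A = 35.055 sabins; S = 254.0 sq m.
ᾱ = 0.1380, so room constant R = A/(1−ᾱ) = 40.667 sq m.
Lp = 79.2 + 10·log₁₀(4/40.667) = 79.2 + (-10.07) = 69.1 dB.

69.1 dB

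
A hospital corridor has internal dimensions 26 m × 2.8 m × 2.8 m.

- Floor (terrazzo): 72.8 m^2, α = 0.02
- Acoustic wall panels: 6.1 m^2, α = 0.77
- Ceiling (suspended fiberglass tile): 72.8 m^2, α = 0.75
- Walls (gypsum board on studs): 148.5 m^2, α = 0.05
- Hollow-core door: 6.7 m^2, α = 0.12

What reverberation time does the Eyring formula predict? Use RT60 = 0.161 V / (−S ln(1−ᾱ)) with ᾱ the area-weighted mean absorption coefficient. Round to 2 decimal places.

0.42 sec

S = Σ Sᵢ = 306.9 m^2.
Absorption A = 72.8×0.02 + 6.1×0.77 + 72.8×0.75 + 148.5×0.05 + 6.7×0.12 = 68.982 sabins.
ᾱ = 68.982 / 306.9 = 0.2248.
−S·ln(1−ᾱ) = −306.9 × ln(1 − 0.2248) = 78.147.
V = 26 × 2.8 × 2.8 = 203.84 m³.
RT60 = 0.161 × 203.84 / 78.147 = 0.42 s.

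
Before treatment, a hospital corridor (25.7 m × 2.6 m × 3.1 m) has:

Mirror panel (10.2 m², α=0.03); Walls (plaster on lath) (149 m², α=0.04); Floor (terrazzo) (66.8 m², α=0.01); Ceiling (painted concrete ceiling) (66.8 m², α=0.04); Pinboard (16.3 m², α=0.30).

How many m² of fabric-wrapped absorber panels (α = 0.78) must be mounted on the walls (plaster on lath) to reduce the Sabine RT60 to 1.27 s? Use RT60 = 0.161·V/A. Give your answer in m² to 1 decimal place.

Total absorption A₁ = 10.2×0.03 + 149×0.04 + 66.8×0.01 + 66.8×0.04 + 16.3×0.30
  = 0.306 + 5.960 + 0.668 + 2.672 + 4.890 = 14.496 m² sabins.
V = 207.142 m³. Target absorption A₂ = 0.161 × 207.142 / 1.27 = 26.260 sabins.
Absorption to add: 26.260 − 14.496 = 11.764 sabins.
Net gain per m²: Δα = 0.78 − 0.04 = 0.74.
Panel area = 11.764 / 0.74 = 15.9 m².

15.9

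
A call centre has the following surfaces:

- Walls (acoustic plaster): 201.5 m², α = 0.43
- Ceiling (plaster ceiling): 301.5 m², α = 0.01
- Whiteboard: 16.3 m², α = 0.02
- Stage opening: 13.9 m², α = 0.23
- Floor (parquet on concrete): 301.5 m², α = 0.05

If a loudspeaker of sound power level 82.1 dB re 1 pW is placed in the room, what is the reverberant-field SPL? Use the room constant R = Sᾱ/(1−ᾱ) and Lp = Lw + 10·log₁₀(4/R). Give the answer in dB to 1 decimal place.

Σ(Sᵢαᵢ) = 201.5×0.43 + 301.5×0.01 + 16.3×0.02 + 13.9×0.23 + 301.5×0.05 = 108.258; total area S = 834.7 m².
ᾱ = 108.258/834.7 = 0.1297; R = Sᾱ/(1−ᾱ) = 108.258/(1−0.1297) = 124.392 m².
Lp = 82.1 + 10·log₁₀(4/124.392) = 82.1 + (-14.93) = 67.2 dB.

67.2 dB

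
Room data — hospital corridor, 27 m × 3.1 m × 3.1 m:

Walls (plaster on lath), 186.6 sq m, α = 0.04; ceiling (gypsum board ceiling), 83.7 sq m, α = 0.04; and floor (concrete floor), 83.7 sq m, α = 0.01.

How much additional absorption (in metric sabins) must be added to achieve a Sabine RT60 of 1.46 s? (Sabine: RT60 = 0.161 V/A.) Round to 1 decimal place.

17.0 sabins

A₁ = Σ Sᵢαᵢ = 186.6×0.04 + 83.7×0.04 + 83.7×0.01 = 11.649 sabins.
For T = 1.46 s, need A₂ = 0.161·V/T = 0.161·259.47/1.46 = 28.613 sabins.
Shortfall: 28.613 − 11.649 = 17.0 sabins.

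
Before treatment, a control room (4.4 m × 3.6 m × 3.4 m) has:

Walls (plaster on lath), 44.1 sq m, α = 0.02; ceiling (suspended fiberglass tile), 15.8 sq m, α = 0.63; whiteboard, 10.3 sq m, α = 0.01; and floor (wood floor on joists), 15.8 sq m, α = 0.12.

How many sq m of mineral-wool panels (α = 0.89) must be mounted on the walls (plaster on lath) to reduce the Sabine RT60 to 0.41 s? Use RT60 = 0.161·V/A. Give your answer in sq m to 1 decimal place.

Total absorption A₁ = 44.1*0.02 + 15.8*0.63 + 10.3*0.01 + 15.8*0.12
  = 0.882 + 9.954 + 0.103 + 1.896 = 12.835 sq m sabins.
V = 53.856 m³. Target absorption A₂ = 0.161 × 53.856 / 0.41 = 21.148 sabins.
ΔA needed = 21.148 − 12.835 = 8.313 sabins.
Net gain per sq m: Δα = 0.89 − 0.02 = 0.87.
Area = ΔA/Δα = 8.313/0.87 = 9.6 sq m.

9.6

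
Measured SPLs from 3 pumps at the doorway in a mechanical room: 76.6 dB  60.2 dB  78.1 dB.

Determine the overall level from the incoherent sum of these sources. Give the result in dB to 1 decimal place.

Σ 10^(Lᵢ/10) = 1.113e+08.
Back to dB: 10·log₁₀ Σ = 80.5 dB.

80.5 dB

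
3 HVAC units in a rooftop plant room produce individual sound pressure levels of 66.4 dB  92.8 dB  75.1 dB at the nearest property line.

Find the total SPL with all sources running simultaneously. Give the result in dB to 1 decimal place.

Sum in the linear (power) domain: Σ 10^(Lᵢ/10) = 10^(66.4/10) + 10^(92.8/10) + 10^(75.1/10) = 1.942e+09.
Combined level = 10 log₁₀(1.942e+09) = 92.9 dB.

92.9 dB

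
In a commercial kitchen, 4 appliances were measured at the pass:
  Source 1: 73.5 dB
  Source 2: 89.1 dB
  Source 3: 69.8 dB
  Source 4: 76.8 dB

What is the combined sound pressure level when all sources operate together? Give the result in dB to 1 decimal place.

Sum in the linear (power) domain: Σ 10^(Lᵢ/10) = 10^(73.5/10) + 10^(89.1/10) + 10^(69.8/10) + 10^(76.8/10) = 8.926e+08.
L_total = 10·log₁₀(8.926e+08) = 89.5 dB.

89.5 dB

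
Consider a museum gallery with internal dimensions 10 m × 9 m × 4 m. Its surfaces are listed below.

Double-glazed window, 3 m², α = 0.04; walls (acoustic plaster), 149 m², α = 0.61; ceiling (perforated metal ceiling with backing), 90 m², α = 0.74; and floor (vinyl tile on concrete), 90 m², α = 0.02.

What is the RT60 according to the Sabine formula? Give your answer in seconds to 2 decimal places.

0.36 s

Equivalent absorption area: A = 3×0.04 + 149×0.61 + 90×0.74 + 90×0.02 = 159.410 m².
Room volume: 360 m³.
RT60 = 0.161 · V / A = 0.161 × 360 / 159.410 = 0.36 s.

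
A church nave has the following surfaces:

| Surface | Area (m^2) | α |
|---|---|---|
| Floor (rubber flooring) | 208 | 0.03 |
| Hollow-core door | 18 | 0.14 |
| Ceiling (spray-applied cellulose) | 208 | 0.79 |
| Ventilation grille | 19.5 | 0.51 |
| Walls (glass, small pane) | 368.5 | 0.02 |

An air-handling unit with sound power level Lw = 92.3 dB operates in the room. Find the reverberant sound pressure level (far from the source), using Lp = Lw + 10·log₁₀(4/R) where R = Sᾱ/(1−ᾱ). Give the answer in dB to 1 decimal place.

A = 190.395 sabins; S = 822.0 m^2.
ᾱ = 190.395/822.0 = 0.2316; R = Sᾱ/(1−ᾱ) = 190.395/(1−0.2316) = 247.781 m^2.
Lp = Lw + 10 log₁₀(4/R) = 92.3 -17.92 = 74.4 dB.

74.4 dB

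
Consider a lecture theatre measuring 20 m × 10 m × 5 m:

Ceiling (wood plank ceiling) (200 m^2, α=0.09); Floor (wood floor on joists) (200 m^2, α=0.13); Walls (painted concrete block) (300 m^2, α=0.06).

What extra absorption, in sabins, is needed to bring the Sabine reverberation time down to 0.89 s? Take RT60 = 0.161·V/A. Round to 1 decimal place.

118.9 sabins

Total absorption A₁ = 200×0.09 + 200×0.13 + 300×0.06
  = 18.000 + 26.000 + 18.000 = 62.000 m^2 sabins.
For T = 0.89 s, need A₂ = 0.161·V/T = 0.161·1000/0.89 = 180.899 sabins.
ΔA = A₂ − A₁ = 180.899 − 62.000 = 118.9 sabins.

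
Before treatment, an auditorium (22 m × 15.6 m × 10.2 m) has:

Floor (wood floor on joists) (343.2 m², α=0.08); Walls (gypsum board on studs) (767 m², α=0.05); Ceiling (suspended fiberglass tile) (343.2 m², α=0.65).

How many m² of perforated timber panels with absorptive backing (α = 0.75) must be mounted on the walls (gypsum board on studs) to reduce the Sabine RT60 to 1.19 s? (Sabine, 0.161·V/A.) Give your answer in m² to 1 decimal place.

A₁ = Σ Sᵢαᵢ = 343.2*0.08 + 767*0.05 + 343.2*0.65 = 288.886 sabins.
Required A₂ = 0.161·3500.64/1.19 = 473.616 sabins.
ΔA needed = 473.616 − 288.886 = 184.730 sabins.
Net gain per m²: Δα = 0.75 − 0.05 = 0.70.
Panel area = 184.730 / 0.70 = 263.9 m².

263.9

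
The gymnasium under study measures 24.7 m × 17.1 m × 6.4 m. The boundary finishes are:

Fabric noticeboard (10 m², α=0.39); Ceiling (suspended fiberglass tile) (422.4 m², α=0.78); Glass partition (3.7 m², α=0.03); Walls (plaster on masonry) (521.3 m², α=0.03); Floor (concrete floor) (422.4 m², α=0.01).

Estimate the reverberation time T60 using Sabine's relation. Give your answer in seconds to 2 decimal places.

A = Σ Sᵢαᵢ = 10×0.39 + 422.4×0.78 + 3.7×0.03 + 521.3×0.03 + 422.4×0.01 = 353.346 sabins.
Volume V = 24.7 × 17.1 × 6.4 = 2703.168 m³.
Sabine: RT60 = 0.161 × 2703.168 / 353.346 = 1.23 s.

1.23 s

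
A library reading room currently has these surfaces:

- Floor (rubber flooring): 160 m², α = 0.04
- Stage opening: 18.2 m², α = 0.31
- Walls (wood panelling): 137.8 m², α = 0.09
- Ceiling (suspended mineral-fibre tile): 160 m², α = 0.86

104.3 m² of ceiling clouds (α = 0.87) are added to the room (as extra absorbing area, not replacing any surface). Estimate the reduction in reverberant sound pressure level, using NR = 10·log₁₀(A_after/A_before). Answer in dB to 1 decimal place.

1.9 dB

Total absorption A_before = 160·0.04 + 18.2·0.31 + 137.8·0.09 + 160·0.86
  = 6.400 + 5.642 + 12.402 + 137.600 = 162.044 m² sabins.
Added absorption = 104.3 × 0.87 = 90.741 sabins.
New total A_after = 252.785 sabins.
NR = 10·log₁₀(252.785/162.044) = 1.9 dB.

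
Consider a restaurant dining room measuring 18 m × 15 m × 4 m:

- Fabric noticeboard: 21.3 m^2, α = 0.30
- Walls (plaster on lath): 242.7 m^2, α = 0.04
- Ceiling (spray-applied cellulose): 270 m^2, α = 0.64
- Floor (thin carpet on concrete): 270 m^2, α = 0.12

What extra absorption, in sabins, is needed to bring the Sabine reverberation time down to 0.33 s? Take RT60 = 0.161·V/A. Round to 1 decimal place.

Total absorption A₁ = 21.3×0.30 + 242.7×0.04 + 270×0.64 + 270×0.12
  = 6.390 + 9.708 + 172.800 + 32.400 = 221.298 m^2 sabins.
V = 1080 m³. Required absorption A₂ = 0.161 × 1080 / 0.33 = 526.909 sabins.
ΔA = A₂ − A₁ = 526.909 − 221.298 = 305.6 sabins.

305.6 sabins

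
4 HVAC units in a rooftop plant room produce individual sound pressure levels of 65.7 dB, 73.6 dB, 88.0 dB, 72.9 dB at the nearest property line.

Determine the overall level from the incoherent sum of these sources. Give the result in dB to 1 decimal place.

88.3 dB

Converting to relative power and adding: 10^(65.7/10) + 10^(73.6/10) + 10^(88.0/10) + 10^(72.9/10) = 6.771e+08.
L_total = 10·log₁₀(6.771e+08) = 88.3 dB.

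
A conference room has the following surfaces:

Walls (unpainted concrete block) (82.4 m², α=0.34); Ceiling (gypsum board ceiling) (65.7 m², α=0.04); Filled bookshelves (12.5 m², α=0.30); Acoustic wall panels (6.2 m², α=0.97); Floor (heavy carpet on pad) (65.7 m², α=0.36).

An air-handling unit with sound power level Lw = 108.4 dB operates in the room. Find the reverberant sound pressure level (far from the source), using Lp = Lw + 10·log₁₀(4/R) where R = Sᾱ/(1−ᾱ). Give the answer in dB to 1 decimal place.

Σ(Sᵢαᵢ) = 82.4·0.34 + 65.7·0.04 + 12.5·0.30 + 6.2·0.97 + 65.7·0.36 = 64.060; total area S = 232.5 m².
ᾱ = 0.2755, so room constant R = A/(1−ᾱ) = 88.420 m².
Lp = Lw + 10 log₁₀(4/R) = 108.4 -13.44 = 95.0 dB.

95.0 dB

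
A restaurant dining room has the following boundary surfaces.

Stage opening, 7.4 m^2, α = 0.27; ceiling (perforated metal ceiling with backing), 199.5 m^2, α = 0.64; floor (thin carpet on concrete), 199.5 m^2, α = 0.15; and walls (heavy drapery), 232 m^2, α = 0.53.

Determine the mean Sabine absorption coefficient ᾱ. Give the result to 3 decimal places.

Total surface area S = 638.4 m^2.
Weighted sum Σ Sα = 282.563.
ᾱ = 282.563 / 638.4 = 0.443.

0.443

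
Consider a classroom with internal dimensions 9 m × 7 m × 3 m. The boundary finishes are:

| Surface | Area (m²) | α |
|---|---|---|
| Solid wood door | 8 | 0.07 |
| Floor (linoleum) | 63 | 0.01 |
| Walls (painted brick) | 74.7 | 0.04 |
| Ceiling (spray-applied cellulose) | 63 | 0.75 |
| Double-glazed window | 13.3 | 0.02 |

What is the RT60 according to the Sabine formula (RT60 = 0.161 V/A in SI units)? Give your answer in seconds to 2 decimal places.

Equivalent absorption area: A = 8*0.07 + 63*0.01 + 74.7*0.04 + 63*0.75 + 13.3*0.02 = 51.694 m².
Room volume: 189 m³.
T = 0.161 V/A = 0.161·189/51.694 = 0.59 s.

0.59 s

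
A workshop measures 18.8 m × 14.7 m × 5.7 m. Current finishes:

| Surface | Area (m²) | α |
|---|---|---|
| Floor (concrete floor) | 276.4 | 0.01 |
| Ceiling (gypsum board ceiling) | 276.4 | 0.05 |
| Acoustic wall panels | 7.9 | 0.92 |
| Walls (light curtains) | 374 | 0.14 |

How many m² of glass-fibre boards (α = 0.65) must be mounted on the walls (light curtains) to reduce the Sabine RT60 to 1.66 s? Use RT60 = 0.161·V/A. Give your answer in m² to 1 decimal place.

Total absorption A₁ = 276.4*0.01 + 276.4*0.05 + 7.9*0.92 + 374*0.14
  = 2.764 + 13.820 + 7.268 + 52.360 = 76.212 m² sabins.
Required A₂ = 0.161·1575.252/1.66 = 152.780 sabins.
Absorption to add: 152.780 − 76.212 = 76.568 sabins.
Net gain per m²: Δα = 0.65 − 0.14 = 0.51.
Area = ΔA/Δα = 76.568/0.51 = 150.1 m².

150.1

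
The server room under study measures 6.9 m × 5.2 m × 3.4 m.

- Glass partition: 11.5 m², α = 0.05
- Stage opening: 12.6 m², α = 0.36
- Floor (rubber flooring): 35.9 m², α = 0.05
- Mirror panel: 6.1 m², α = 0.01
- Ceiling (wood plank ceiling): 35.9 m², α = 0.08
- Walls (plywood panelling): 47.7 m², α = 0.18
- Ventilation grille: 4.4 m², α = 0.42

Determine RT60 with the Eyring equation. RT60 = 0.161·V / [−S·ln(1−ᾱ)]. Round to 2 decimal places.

0.90 s

S = Σ Sᵢ = 154.1 m².
Σ(Sᵢαᵢ) = 11.5·0.05 + 12.6·0.36 + 35.9·0.05 + 6.1·0.01 + 35.9·0.08 + 47.7·0.18 + 4.4·0.42 = 20.273.
Mean coefficient ᾱ = A/S = 0.1316.
−S·ln(1−ᾱ) = −154.1 × ln(1 − 0.1316) = 21.744.
V = 6.9 × 5.2 × 3.4 = 121.992 m³.
T = 0.161·V/[−S·ln(1−ᾱ)] = 0.161·121.992/21.744 = 0.90 s.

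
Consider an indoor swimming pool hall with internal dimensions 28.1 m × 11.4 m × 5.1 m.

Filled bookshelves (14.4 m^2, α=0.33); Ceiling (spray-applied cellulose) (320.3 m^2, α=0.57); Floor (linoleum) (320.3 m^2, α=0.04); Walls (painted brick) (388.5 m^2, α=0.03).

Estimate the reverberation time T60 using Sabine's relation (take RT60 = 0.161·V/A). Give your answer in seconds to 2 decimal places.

1.24 sec

Equivalent absorption area: A = 14.4*0.33 + 320.3*0.57 + 320.3*0.04 + 388.5*0.03 = 211.790 m^2.
Volume V = 28.1 × 11.4 × 5.1 = 1633.734 m³.
T = 0.161 V/A = 0.161·1633.734/211.790 = 1.24 s.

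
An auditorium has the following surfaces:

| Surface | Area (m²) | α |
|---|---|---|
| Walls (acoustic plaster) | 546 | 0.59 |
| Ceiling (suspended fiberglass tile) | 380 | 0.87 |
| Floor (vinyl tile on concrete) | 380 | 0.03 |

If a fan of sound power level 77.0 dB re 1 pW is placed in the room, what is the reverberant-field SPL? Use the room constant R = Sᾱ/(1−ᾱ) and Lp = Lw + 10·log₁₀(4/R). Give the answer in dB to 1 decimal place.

A = 664.140 sabins; S = 1306.0 m².
ᾱ = 0.5085, so room constant R = A/(1−ᾱ) = 1351.251 m².
Lp = Lw + 10 log₁₀(4/R) = 77.0 -25.29 = 51.7 dB.

51.7 dB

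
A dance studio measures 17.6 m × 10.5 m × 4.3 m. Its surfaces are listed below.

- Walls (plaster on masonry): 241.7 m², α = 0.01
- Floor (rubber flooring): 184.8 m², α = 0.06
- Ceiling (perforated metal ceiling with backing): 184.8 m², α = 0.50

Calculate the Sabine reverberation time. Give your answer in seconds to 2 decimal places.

1.21 sec

Equivalent absorption area: A = 241.7×0.01 + 184.8×0.06 + 184.8×0.50 = 105.905 m².
Volume V = 17.6 × 10.5 × 4.3 = 794.64 m³.
T = 0.161 V/A = 0.161·794.64/105.905 = 1.21 s.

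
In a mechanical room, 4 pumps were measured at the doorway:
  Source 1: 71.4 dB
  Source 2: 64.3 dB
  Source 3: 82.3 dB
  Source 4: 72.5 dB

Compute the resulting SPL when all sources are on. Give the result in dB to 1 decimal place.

Sum in the linear (power) domain: Σ 10^(Lᵢ/10) = 10^(71.4/10) + 10^(64.3/10) + 10^(82.3/10) + 10^(72.5/10) = 2.041e+08.
Back to dB: 10·log₁₀ Σ = 83.1 dB.

83.1 dB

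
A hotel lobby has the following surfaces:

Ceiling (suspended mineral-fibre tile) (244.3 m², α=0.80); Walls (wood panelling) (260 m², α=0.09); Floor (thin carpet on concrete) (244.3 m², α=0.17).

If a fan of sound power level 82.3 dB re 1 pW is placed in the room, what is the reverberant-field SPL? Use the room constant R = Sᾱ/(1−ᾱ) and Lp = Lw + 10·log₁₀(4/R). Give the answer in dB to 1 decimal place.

62.3 dB

A = 260.371 sabins; S = 748.6 m².
ᾱ = 260.371/748.6 = 0.3478; R = Sᾱ/(1−ᾱ) = 260.371/(1−0.3478) = 399.220 m².
Lp = Lw + 10 log₁₀(4/R) = 82.3 -19.99 = 62.3 dB.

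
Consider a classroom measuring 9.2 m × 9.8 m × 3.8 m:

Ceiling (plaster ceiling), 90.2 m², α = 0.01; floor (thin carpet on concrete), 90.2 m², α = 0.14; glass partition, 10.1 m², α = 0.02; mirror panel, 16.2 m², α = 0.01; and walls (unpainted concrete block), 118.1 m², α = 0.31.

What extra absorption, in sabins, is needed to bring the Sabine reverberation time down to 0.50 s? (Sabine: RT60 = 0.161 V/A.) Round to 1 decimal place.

Equivalent absorption area: A₁ = 90.2·0.01 + 90.2·0.14 + 10.1·0.02 + 16.2·0.01 + 118.1·0.31 = 50.505 m².
V = 342.608 m³. Required absorption A₂ = 0.161 × 342.608 / 0.50 = 110.320 sabins.
Shortfall: 110.320 − 50.505 = 59.8 sabins.

59.8 sabins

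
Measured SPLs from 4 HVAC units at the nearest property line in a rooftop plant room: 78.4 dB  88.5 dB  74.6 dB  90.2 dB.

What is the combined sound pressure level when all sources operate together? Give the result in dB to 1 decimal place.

92.7 dB

Sum in the linear (power) domain: Σ 10^(Lᵢ/10) = 10^(78.4/10) + 10^(88.5/10) + 10^(74.6/10) + 10^(90.2/10) = 1.853e+09.
Combined level = 10 log₁₀(1.853e+09) = 92.7 dB.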